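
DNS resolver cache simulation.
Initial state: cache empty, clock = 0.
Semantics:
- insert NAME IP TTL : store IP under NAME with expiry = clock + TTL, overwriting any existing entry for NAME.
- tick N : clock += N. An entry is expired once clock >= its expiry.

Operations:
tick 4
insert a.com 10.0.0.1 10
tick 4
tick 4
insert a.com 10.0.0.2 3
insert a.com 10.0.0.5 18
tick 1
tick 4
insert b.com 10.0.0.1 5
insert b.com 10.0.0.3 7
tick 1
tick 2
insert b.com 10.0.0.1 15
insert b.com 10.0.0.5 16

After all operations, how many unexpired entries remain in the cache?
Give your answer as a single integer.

Answer: 2

Derivation:
Op 1: tick 4 -> clock=4.
Op 2: insert a.com -> 10.0.0.1 (expiry=4+10=14). clock=4
Op 3: tick 4 -> clock=8.
Op 4: tick 4 -> clock=12.
Op 5: insert a.com -> 10.0.0.2 (expiry=12+3=15). clock=12
Op 6: insert a.com -> 10.0.0.5 (expiry=12+18=30). clock=12
Op 7: tick 1 -> clock=13.
Op 8: tick 4 -> clock=17.
Op 9: insert b.com -> 10.0.0.1 (expiry=17+5=22). clock=17
Op 10: insert b.com -> 10.0.0.3 (expiry=17+7=24). clock=17
Op 11: tick 1 -> clock=18.
Op 12: tick 2 -> clock=20.
Op 13: insert b.com -> 10.0.0.1 (expiry=20+15=35). clock=20
Op 14: insert b.com -> 10.0.0.5 (expiry=20+16=36). clock=20
Final cache (unexpired): {a.com,b.com} -> size=2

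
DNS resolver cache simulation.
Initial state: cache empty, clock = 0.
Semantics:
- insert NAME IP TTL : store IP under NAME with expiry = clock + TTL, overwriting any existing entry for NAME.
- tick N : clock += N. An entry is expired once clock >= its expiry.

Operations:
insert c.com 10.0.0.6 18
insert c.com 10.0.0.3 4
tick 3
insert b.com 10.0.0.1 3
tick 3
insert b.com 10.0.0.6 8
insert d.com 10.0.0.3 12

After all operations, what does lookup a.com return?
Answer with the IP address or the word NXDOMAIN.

Answer: NXDOMAIN

Derivation:
Op 1: insert c.com -> 10.0.0.6 (expiry=0+18=18). clock=0
Op 2: insert c.com -> 10.0.0.3 (expiry=0+4=4). clock=0
Op 3: tick 3 -> clock=3.
Op 4: insert b.com -> 10.0.0.1 (expiry=3+3=6). clock=3
Op 5: tick 3 -> clock=6. purged={b.com,c.com}
Op 6: insert b.com -> 10.0.0.6 (expiry=6+8=14). clock=6
Op 7: insert d.com -> 10.0.0.3 (expiry=6+12=18). clock=6
lookup a.com: not in cache (expired or never inserted)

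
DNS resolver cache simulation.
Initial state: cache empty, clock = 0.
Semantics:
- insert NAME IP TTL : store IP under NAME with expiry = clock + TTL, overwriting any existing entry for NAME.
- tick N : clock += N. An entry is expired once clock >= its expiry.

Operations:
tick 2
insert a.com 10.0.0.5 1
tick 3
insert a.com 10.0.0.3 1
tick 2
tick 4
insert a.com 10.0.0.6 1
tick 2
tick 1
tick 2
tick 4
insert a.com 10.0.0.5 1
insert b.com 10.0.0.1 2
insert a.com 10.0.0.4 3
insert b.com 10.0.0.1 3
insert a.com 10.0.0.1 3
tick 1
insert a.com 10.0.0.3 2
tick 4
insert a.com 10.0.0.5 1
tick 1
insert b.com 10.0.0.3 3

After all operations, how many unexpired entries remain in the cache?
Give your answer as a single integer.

Op 1: tick 2 -> clock=2.
Op 2: insert a.com -> 10.0.0.5 (expiry=2+1=3). clock=2
Op 3: tick 3 -> clock=5. purged={a.com}
Op 4: insert a.com -> 10.0.0.3 (expiry=5+1=6). clock=5
Op 5: tick 2 -> clock=7. purged={a.com}
Op 6: tick 4 -> clock=11.
Op 7: insert a.com -> 10.0.0.6 (expiry=11+1=12). clock=11
Op 8: tick 2 -> clock=13. purged={a.com}
Op 9: tick 1 -> clock=14.
Op 10: tick 2 -> clock=16.
Op 11: tick 4 -> clock=20.
Op 12: insert a.com -> 10.0.0.5 (expiry=20+1=21). clock=20
Op 13: insert b.com -> 10.0.0.1 (expiry=20+2=22). clock=20
Op 14: insert a.com -> 10.0.0.4 (expiry=20+3=23). clock=20
Op 15: insert b.com -> 10.0.0.1 (expiry=20+3=23). clock=20
Op 16: insert a.com -> 10.0.0.1 (expiry=20+3=23). clock=20
Op 17: tick 1 -> clock=21.
Op 18: insert a.com -> 10.0.0.3 (expiry=21+2=23). clock=21
Op 19: tick 4 -> clock=25. purged={a.com,b.com}
Op 20: insert a.com -> 10.0.0.5 (expiry=25+1=26). clock=25
Op 21: tick 1 -> clock=26. purged={a.com}
Op 22: insert b.com -> 10.0.0.3 (expiry=26+3=29). clock=26
Final cache (unexpired): {b.com} -> size=1

Answer: 1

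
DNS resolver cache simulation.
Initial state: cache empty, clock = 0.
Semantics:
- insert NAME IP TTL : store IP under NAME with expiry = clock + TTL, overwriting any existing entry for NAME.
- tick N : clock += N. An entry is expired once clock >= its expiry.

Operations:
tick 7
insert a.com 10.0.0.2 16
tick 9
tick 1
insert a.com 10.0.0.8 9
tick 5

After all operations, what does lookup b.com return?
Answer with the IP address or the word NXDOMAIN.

Op 1: tick 7 -> clock=7.
Op 2: insert a.com -> 10.0.0.2 (expiry=7+16=23). clock=7
Op 3: tick 9 -> clock=16.
Op 4: tick 1 -> clock=17.
Op 5: insert a.com -> 10.0.0.8 (expiry=17+9=26). clock=17
Op 6: tick 5 -> clock=22.
lookup b.com: not in cache (expired or never inserted)

Answer: NXDOMAIN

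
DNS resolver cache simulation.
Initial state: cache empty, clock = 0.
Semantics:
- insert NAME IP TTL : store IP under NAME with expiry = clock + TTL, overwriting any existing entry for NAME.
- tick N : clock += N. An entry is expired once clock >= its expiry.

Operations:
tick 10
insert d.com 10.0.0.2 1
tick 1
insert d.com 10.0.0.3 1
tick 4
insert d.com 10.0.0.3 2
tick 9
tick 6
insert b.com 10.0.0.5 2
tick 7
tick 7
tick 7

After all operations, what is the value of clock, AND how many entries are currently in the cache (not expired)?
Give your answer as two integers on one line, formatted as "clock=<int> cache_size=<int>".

Op 1: tick 10 -> clock=10.
Op 2: insert d.com -> 10.0.0.2 (expiry=10+1=11). clock=10
Op 3: tick 1 -> clock=11. purged={d.com}
Op 4: insert d.com -> 10.0.0.3 (expiry=11+1=12). clock=11
Op 5: tick 4 -> clock=15. purged={d.com}
Op 6: insert d.com -> 10.0.0.3 (expiry=15+2=17). clock=15
Op 7: tick 9 -> clock=24. purged={d.com}
Op 8: tick 6 -> clock=30.
Op 9: insert b.com -> 10.0.0.5 (expiry=30+2=32). clock=30
Op 10: tick 7 -> clock=37. purged={b.com}
Op 11: tick 7 -> clock=44.
Op 12: tick 7 -> clock=51.
Final clock = 51
Final cache (unexpired): {} -> size=0

Answer: clock=51 cache_size=0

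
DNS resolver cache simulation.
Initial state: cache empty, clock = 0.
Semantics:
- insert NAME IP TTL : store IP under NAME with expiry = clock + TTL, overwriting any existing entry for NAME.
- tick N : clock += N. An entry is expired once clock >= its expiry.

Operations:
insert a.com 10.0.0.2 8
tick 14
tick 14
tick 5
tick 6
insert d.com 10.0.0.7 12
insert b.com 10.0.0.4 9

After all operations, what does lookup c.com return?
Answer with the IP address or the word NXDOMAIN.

Answer: NXDOMAIN

Derivation:
Op 1: insert a.com -> 10.0.0.2 (expiry=0+8=8). clock=0
Op 2: tick 14 -> clock=14. purged={a.com}
Op 3: tick 14 -> clock=28.
Op 4: tick 5 -> clock=33.
Op 5: tick 6 -> clock=39.
Op 6: insert d.com -> 10.0.0.7 (expiry=39+12=51). clock=39
Op 7: insert b.com -> 10.0.0.4 (expiry=39+9=48). clock=39
lookup c.com: not in cache (expired or never inserted)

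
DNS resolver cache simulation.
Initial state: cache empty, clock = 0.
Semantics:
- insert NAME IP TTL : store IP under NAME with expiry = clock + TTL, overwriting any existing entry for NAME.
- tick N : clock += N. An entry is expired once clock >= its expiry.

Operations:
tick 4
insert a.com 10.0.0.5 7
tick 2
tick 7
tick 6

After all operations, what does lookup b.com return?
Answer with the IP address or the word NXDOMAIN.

Op 1: tick 4 -> clock=4.
Op 2: insert a.com -> 10.0.0.5 (expiry=4+7=11). clock=4
Op 3: tick 2 -> clock=6.
Op 4: tick 7 -> clock=13. purged={a.com}
Op 5: tick 6 -> clock=19.
lookup b.com: not in cache (expired or never inserted)

Answer: NXDOMAIN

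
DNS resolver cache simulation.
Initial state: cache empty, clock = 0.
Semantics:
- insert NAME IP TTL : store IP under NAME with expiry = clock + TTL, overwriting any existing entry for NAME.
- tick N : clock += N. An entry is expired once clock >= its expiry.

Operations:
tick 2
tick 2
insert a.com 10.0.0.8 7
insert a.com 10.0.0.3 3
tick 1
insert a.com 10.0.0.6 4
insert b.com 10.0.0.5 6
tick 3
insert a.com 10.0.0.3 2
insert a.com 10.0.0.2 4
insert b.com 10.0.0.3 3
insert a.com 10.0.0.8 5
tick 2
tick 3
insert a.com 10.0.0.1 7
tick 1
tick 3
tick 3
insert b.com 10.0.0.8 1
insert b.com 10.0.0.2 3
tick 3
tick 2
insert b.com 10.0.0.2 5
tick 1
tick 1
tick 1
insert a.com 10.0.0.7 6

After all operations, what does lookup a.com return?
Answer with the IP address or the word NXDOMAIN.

Answer: 10.0.0.7

Derivation:
Op 1: tick 2 -> clock=2.
Op 2: tick 2 -> clock=4.
Op 3: insert a.com -> 10.0.0.8 (expiry=4+7=11). clock=4
Op 4: insert a.com -> 10.0.0.3 (expiry=4+3=7). clock=4
Op 5: tick 1 -> clock=5.
Op 6: insert a.com -> 10.0.0.6 (expiry=5+4=9). clock=5
Op 7: insert b.com -> 10.0.0.5 (expiry=5+6=11). clock=5
Op 8: tick 3 -> clock=8.
Op 9: insert a.com -> 10.0.0.3 (expiry=8+2=10). clock=8
Op 10: insert a.com -> 10.0.0.2 (expiry=8+4=12). clock=8
Op 11: insert b.com -> 10.0.0.3 (expiry=8+3=11). clock=8
Op 12: insert a.com -> 10.0.0.8 (expiry=8+5=13). clock=8
Op 13: tick 2 -> clock=10.
Op 14: tick 3 -> clock=13. purged={a.com,b.com}
Op 15: insert a.com -> 10.0.0.1 (expiry=13+7=20). clock=13
Op 16: tick 1 -> clock=14.
Op 17: tick 3 -> clock=17.
Op 18: tick 3 -> clock=20. purged={a.com}
Op 19: insert b.com -> 10.0.0.8 (expiry=20+1=21). clock=20
Op 20: insert b.com -> 10.0.0.2 (expiry=20+3=23). clock=20
Op 21: tick 3 -> clock=23. purged={b.com}
Op 22: tick 2 -> clock=25.
Op 23: insert b.com -> 10.0.0.2 (expiry=25+5=30). clock=25
Op 24: tick 1 -> clock=26.
Op 25: tick 1 -> clock=27.
Op 26: tick 1 -> clock=28.
Op 27: insert a.com -> 10.0.0.7 (expiry=28+6=34). clock=28
lookup a.com: present, ip=10.0.0.7 expiry=34 > clock=28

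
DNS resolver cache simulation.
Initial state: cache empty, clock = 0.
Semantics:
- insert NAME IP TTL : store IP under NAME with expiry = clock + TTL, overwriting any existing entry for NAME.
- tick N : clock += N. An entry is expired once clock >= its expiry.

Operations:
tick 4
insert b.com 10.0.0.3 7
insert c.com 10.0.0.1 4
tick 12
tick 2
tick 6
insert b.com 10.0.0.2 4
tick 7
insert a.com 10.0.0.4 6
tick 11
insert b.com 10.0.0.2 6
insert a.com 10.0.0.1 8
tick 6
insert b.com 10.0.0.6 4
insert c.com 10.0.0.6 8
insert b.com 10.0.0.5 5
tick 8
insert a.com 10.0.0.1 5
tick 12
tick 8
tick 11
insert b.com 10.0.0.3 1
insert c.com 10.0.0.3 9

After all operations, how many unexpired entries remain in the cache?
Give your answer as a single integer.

Answer: 2

Derivation:
Op 1: tick 4 -> clock=4.
Op 2: insert b.com -> 10.0.0.3 (expiry=4+7=11). clock=4
Op 3: insert c.com -> 10.0.0.1 (expiry=4+4=8). clock=4
Op 4: tick 12 -> clock=16. purged={b.com,c.com}
Op 5: tick 2 -> clock=18.
Op 6: tick 6 -> clock=24.
Op 7: insert b.com -> 10.0.0.2 (expiry=24+4=28). clock=24
Op 8: tick 7 -> clock=31. purged={b.com}
Op 9: insert a.com -> 10.0.0.4 (expiry=31+6=37). clock=31
Op 10: tick 11 -> clock=42. purged={a.com}
Op 11: insert b.com -> 10.0.0.2 (expiry=42+6=48). clock=42
Op 12: insert a.com -> 10.0.0.1 (expiry=42+8=50). clock=42
Op 13: tick 6 -> clock=48. purged={b.com}
Op 14: insert b.com -> 10.0.0.6 (expiry=48+4=52). clock=48
Op 15: insert c.com -> 10.0.0.6 (expiry=48+8=56). clock=48
Op 16: insert b.com -> 10.0.0.5 (expiry=48+5=53). clock=48
Op 17: tick 8 -> clock=56. purged={a.com,b.com,c.com}
Op 18: insert a.com -> 10.0.0.1 (expiry=56+5=61). clock=56
Op 19: tick 12 -> clock=68. purged={a.com}
Op 20: tick 8 -> clock=76.
Op 21: tick 11 -> clock=87.
Op 22: insert b.com -> 10.0.0.3 (expiry=87+1=88). clock=87
Op 23: insert c.com -> 10.0.0.3 (expiry=87+9=96). clock=87
Final cache (unexpired): {b.com,c.com} -> size=2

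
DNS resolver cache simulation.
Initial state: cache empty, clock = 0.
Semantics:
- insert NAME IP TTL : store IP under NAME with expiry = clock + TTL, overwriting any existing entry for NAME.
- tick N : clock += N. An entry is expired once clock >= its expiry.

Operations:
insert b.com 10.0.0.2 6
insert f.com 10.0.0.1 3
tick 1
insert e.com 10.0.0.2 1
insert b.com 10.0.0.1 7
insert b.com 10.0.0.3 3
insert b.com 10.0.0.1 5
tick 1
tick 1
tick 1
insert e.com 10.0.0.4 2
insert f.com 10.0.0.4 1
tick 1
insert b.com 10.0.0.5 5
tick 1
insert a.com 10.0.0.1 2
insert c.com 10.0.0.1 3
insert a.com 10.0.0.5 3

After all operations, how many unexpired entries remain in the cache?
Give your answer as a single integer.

Answer: 3

Derivation:
Op 1: insert b.com -> 10.0.0.2 (expiry=0+6=6). clock=0
Op 2: insert f.com -> 10.0.0.1 (expiry=0+3=3). clock=0
Op 3: tick 1 -> clock=1.
Op 4: insert e.com -> 10.0.0.2 (expiry=1+1=2). clock=1
Op 5: insert b.com -> 10.0.0.1 (expiry=1+7=8). clock=1
Op 6: insert b.com -> 10.0.0.3 (expiry=1+3=4). clock=1
Op 7: insert b.com -> 10.0.0.1 (expiry=1+5=6). clock=1
Op 8: tick 1 -> clock=2. purged={e.com}
Op 9: tick 1 -> clock=3. purged={f.com}
Op 10: tick 1 -> clock=4.
Op 11: insert e.com -> 10.0.0.4 (expiry=4+2=6). clock=4
Op 12: insert f.com -> 10.0.0.4 (expiry=4+1=5). clock=4
Op 13: tick 1 -> clock=5. purged={f.com}
Op 14: insert b.com -> 10.0.0.5 (expiry=5+5=10). clock=5
Op 15: tick 1 -> clock=6. purged={e.com}
Op 16: insert a.com -> 10.0.0.1 (expiry=6+2=8). clock=6
Op 17: insert c.com -> 10.0.0.1 (expiry=6+3=9). clock=6
Op 18: insert a.com -> 10.0.0.5 (expiry=6+3=9). clock=6
Final cache (unexpired): {a.com,b.com,c.com} -> size=3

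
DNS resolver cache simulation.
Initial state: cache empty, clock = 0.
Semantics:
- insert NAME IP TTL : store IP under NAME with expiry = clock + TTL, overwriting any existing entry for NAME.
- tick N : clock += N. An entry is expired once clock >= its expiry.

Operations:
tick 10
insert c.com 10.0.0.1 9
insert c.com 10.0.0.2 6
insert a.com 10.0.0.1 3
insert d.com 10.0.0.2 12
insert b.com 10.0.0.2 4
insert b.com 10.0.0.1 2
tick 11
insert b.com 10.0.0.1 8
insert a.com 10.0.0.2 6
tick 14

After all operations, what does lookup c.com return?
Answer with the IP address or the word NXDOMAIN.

Op 1: tick 10 -> clock=10.
Op 2: insert c.com -> 10.0.0.1 (expiry=10+9=19). clock=10
Op 3: insert c.com -> 10.0.0.2 (expiry=10+6=16). clock=10
Op 4: insert a.com -> 10.0.0.1 (expiry=10+3=13). clock=10
Op 5: insert d.com -> 10.0.0.2 (expiry=10+12=22). clock=10
Op 6: insert b.com -> 10.0.0.2 (expiry=10+4=14). clock=10
Op 7: insert b.com -> 10.0.0.1 (expiry=10+2=12). clock=10
Op 8: tick 11 -> clock=21. purged={a.com,b.com,c.com}
Op 9: insert b.com -> 10.0.0.1 (expiry=21+8=29). clock=21
Op 10: insert a.com -> 10.0.0.2 (expiry=21+6=27). clock=21
Op 11: tick 14 -> clock=35. purged={a.com,b.com,d.com}
lookup c.com: not in cache (expired or never inserted)

Answer: NXDOMAIN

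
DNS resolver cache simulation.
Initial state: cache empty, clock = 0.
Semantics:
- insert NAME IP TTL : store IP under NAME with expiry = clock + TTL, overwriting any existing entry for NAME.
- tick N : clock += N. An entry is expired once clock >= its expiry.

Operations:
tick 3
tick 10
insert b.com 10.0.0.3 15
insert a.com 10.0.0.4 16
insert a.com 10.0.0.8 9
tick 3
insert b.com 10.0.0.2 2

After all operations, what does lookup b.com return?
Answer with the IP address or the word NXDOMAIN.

Answer: 10.0.0.2

Derivation:
Op 1: tick 3 -> clock=3.
Op 2: tick 10 -> clock=13.
Op 3: insert b.com -> 10.0.0.3 (expiry=13+15=28). clock=13
Op 4: insert a.com -> 10.0.0.4 (expiry=13+16=29). clock=13
Op 5: insert a.com -> 10.0.0.8 (expiry=13+9=22). clock=13
Op 6: tick 3 -> clock=16.
Op 7: insert b.com -> 10.0.0.2 (expiry=16+2=18). clock=16
lookup b.com: present, ip=10.0.0.2 expiry=18 > clock=16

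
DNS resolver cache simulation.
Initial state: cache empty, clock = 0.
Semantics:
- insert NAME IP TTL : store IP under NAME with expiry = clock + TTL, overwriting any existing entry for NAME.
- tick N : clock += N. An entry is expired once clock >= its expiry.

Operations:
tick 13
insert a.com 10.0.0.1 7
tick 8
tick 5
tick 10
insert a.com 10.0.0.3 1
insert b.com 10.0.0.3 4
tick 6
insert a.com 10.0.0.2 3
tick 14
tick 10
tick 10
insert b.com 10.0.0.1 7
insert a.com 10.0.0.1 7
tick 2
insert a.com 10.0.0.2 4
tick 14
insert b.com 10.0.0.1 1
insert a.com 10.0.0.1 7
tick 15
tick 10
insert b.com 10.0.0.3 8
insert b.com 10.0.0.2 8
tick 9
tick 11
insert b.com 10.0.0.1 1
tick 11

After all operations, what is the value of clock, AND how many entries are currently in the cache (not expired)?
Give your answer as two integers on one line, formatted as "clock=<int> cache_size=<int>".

Op 1: tick 13 -> clock=13.
Op 2: insert a.com -> 10.0.0.1 (expiry=13+7=20). clock=13
Op 3: tick 8 -> clock=21. purged={a.com}
Op 4: tick 5 -> clock=26.
Op 5: tick 10 -> clock=36.
Op 6: insert a.com -> 10.0.0.3 (expiry=36+1=37). clock=36
Op 7: insert b.com -> 10.0.0.3 (expiry=36+4=40). clock=36
Op 8: tick 6 -> clock=42. purged={a.com,b.com}
Op 9: insert a.com -> 10.0.0.2 (expiry=42+3=45). clock=42
Op 10: tick 14 -> clock=56. purged={a.com}
Op 11: tick 10 -> clock=66.
Op 12: tick 10 -> clock=76.
Op 13: insert b.com -> 10.0.0.1 (expiry=76+7=83). clock=76
Op 14: insert a.com -> 10.0.0.1 (expiry=76+7=83). clock=76
Op 15: tick 2 -> clock=78.
Op 16: insert a.com -> 10.0.0.2 (expiry=78+4=82). clock=78
Op 17: tick 14 -> clock=92. purged={a.com,b.com}
Op 18: insert b.com -> 10.0.0.1 (expiry=92+1=93). clock=92
Op 19: insert a.com -> 10.0.0.1 (expiry=92+7=99). clock=92
Op 20: tick 15 -> clock=107. purged={a.com,b.com}
Op 21: tick 10 -> clock=117.
Op 22: insert b.com -> 10.0.0.3 (expiry=117+8=125). clock=117
Op 23: insert b.com -> 10.0.0.2 (expiry=117+8=125). clock=117
Op 24: tick 9 -> clock=126. purged={b.com}
Op 25: tick 11 -> clock=137.
Op 26: insert b.com -> 10.0.0.1 (expiry=137+1=138). clock=137
Op 27: tick 11 -> clock=148. purged={b.com}
Final clock = 148
Final cache (unexpired): {} -> size=0

Answer: clock=148 cache_size=0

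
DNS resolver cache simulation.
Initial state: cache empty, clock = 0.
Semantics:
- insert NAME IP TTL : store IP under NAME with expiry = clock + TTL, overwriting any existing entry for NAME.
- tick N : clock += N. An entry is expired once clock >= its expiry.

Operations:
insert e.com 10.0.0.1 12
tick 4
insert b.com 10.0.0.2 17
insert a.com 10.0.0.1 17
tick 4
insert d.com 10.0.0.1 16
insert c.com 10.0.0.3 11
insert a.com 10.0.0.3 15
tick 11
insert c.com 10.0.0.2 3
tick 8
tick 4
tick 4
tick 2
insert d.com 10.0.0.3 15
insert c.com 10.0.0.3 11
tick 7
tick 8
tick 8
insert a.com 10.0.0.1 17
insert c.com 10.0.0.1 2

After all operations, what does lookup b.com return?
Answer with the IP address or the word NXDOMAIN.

Answer: NXDOMAIN

Derivation:
Op 1: insert e.com -> 10.0.0.1 (expiry=0+12=12). clock=0
Op 2: tick 4 -> clock=4.
Op 3: insert b.com -> 10.0.0.2 (expiry=4+17=21). clock=4
Op 4: insert a.com -> 10.0.0.1 (expiry=4+17=21). clock=4
Op 5: tick 4 -> clock=8.
Op 6: insert d.com -> 10.0.0.1 (expiry=8+16=24). clock=8
Op 7: insert c.com -> 10.0.0.3 (expiry=8+11=19). clock=8
Op 8: insert a.com -> 10.0.0.3 (expiry=8+15=23). clock=8
Op 9: tick 11 -> clock=19. purged={c.com,e.com}
Op 10: insert c.com -> 10.0.0.2 (expiry=19+3=22). clock=19
Op 11: tick 8 -> clock=27. purged={a.com,b.com,c.com,d.com}
Op 12: tick 4 -> clock=31.
Op 13: tick 4 -> clock=35.
Op 14: tick 2 -> clock=37.
Op 15: insert d.com -> 10.0.0.3 (expiry=37+15=52). clock=37
Op 16: insert c.com -> 10.0.0.3 (expiry=37+11=48). clock=37
Op 17: tick 7 -> clock=44.
Op 18: tick 8 -> clock=52. purged={c.com,d.com}
Op 19: tick 8 -> clock=60.
Op 20: insert a.com -> 10.0.0.1 (expiry=60+17=77). clock=60
Op 21: insert c.com -> 10.0.0.1 (expiry=60+2=62). clock=60
lookup b.com: not in cache (expired or never inserted)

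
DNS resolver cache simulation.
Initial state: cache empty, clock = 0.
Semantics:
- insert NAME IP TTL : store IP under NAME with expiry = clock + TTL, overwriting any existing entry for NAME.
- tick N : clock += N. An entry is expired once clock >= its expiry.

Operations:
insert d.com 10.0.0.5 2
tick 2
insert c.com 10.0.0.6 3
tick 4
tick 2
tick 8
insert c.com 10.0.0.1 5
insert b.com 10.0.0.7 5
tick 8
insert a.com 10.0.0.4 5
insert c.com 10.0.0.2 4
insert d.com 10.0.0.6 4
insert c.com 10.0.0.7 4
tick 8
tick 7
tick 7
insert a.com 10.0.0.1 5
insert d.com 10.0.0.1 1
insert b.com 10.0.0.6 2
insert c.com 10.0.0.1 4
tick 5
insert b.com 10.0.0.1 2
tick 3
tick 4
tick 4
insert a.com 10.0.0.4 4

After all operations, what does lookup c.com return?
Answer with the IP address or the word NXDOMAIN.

Op 1: insert d.com -> 10.0.0.5 (expiry=0+2=2). clock=0
Op 2: tick 2 -> clock=2. purged={d.com}
Op 3: insert c.com -> 10.0.0.6 (expiry=2+3=5). clock=2
Op 4: tick 4 -> clock=6. purged={c.com}
Op 5: tick 2 -> clock=8.
Op 6: tick 8 -> clock=16.
Op 7: insert c.com -> 10.0.0.1 (expiry=16+5=21). clock=16
Op 8: insert b.com -> 10.0.0.7 (expiry=16+5=21). clock=16
Op 9: tick 8 -> clock=24. purged={b.com,c.com}
Op 10: insert a.com -> 10.0.0.4 (expiry=24+5=29). clock=24
Op 11: insert c.com -> 10.0.0.2 (expiry=24+4=28). clock=24
Op 12: insert d.com -> 10.0.0.6 (expiry=24+4=28). clock=24
Op 13: insert c.com -> 10.0.0.7 (expiry=24+4=28). clock=24
Op 14: tick 8 -> clock=32. purged={a.com,c.com,d.com}
Op 15: tick 7 -> clock=39.
Op 16: tick 7 -> clock=46.
Op 17: insert a.com -> 10.0.0.1 (expiry=46+5=51). clock=46
Op 18: insert d.com -> 10.0.0.1 (expiry=46+1=47). clock=46
Op 19: insert b.com -> 10.0.0.6 (expiry=46+2=48). clock=46
Op 20: insert c.com -> 10.0.0.1 (expiry=46+4=50). clock=46
Op 21: tick 5 -> clock=51. purged={a.com,b.com,c.com,d.com}
Op 22: insert b.com -> 10.0.0.1 (expiry=51+2=53). clock=51
Op 23: tick 3 -> clock=54. purged={b.com}
Op 24: tick 4 -> clock=58.
Op 25: tick 4 -> clock=62.
Op 26: insert a.com -> 10.0.0.4 (expiry=62+4=66). clock=62
lookup c.com: not in cache (expired or never inserted)

Answer: NXDOMAIN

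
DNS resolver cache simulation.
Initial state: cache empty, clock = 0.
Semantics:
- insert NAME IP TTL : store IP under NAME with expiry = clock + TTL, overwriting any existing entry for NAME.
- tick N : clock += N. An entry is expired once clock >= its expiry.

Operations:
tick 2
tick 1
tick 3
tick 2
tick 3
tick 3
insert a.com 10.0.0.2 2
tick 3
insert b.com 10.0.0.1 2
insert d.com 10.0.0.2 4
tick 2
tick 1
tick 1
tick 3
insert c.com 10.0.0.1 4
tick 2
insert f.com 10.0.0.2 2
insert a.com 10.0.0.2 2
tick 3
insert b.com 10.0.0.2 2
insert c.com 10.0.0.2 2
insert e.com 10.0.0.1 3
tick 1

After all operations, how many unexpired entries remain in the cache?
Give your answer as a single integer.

Op 1: tick 2 -> clock=2.
Op 2: tick 1 -> clock=3.
Op 3: tick 3 -> clock=6.
Op 4: tick 2 -> clock=8.
Op 5: tick 3 -> clock=11.
Op 6: tick 3 -> clock=14.
Op 7: insert a.com -> 10.0.0.2 (expiry=14+2=16). clock=14
Op 8: tick 3 -> clock=17. purged={a.com}
Op 9: insert b.com -> 10.0.0.1 (expiry=17+2=19). clock=17
Op 10: insert d.com -> 10.0.0.2 (expiry=17+4=21). clock=17
Op 11: tick 2 -> clock=19. purged={b.com}
Op 12: tick 1 -> clock=20.
Op 13: tick 1 -> clock=21. purged={d.com}
Op 14: tick 3 -> clock=24.
Op 15: insert c.com -> 10.0.0.1 (expiry=24+4=28). clock=24
Op 16: tick 2 -> clock=26.
Op 17: insert f.com -> 10.0.0.2 (expiry=26+2=28). clock=26
Op 18: insert a.com -> 10.0.0.2 (expiry=26+2=28). clock=26
Op 19: tick 3 -> clock=29. purged={a.com,c.com,f.com}
Op 20: insert b.com -> 10.0.0.2 (expiry=29+2=31). clock=29
Op 21: insert c.com -> 10.0.0.2 (expiry=29+2=31). clock=29
Op 22: insert e.com -> 10.0.0.1 (expiry=29+3=32). clock=29
Op 23: tick 1 -> clock=30.
Final cache (unexpired): {b.com,c.com,e.com} -> size=3

Answer: 3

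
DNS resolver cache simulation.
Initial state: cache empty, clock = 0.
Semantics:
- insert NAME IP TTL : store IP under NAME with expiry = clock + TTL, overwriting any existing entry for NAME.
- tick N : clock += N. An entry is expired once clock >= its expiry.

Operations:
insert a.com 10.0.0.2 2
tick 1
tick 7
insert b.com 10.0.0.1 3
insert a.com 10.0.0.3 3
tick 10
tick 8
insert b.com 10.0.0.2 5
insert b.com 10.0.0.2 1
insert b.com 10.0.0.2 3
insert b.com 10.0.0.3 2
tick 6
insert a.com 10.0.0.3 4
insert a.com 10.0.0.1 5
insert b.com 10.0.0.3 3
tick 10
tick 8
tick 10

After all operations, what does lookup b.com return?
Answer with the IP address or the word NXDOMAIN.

Answer: NXDOMAIN

Derivation:
Op 1: insert a.com -> 10.0.0.2 (expiry=0+2=2). clock=0
Op 2: tick 1 -> clock=1.
Op 3: tick 7 -> clock=8. purged={a.com}
Op 4: insert b.com -> 10.0.0.1 (expiry=8+3=11). clock=8
Op 5: insert a.com -> 10.0.0.3 (expiry=8+3=11). clock=8
Op 6: tick 10 -> clock=18. purged={a.com,b.com}
Op 7: tick 8 -> clock=26.
Op 8: insert b.com -> 10.0.0.2 (expiry=26+5=31). clock=26
Op 9: insert b.com -> 10.0.0.2 (expiry=26+1=27). clock=26
Op 10: insert b.com -> 10.0.0.2 (expiry=26+3=29). clock=26
Op 11: insert b.com -> 10.0.0.3 (expiry=26+2=28). clock=26
Op 12: tick 6 -> clock=32. purged={b.com}
Op 13: insert a.com -> 10.0.0.3 (expiry=32+4=36). clock=32
Op 14: insert a.com -> 10.0.0.1 (expiry=32+5=37). clock=32
Op 15: insert b.com -> 10.0.0.3 (expiry=32+3=35). clock=32
Op 16: tick 10 -> clock=42. purged={a.com,b.com}
Op 17: tick 8 -> clock=50.
Op 18: tick 10 -> clock=60.
lookup b.com: not in cache (expired or never inserted)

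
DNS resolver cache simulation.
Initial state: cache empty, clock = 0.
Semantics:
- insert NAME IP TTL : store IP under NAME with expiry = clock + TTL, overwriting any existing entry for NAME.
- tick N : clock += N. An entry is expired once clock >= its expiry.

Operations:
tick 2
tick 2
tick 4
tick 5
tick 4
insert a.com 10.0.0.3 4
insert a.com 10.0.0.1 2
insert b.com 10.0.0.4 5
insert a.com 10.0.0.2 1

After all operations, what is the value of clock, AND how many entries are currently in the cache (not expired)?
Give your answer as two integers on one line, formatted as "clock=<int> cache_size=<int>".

Op 1: tick 2 -> clock=2.
Op 2: tick 2 -> clock=4.
Op 3: tick 4 -> clock=8.
Op 4: tick 5 -> clock=13.
Op 5: tick 4 -> clock=17.
Op 6: insert a.com -> 10.0.0.3 (expiry=17+4=21). clock=17
Op 7: insert a.com -> 10.0.0.1 (expiry=17+2=19). clock=17
Op 8: insert b.com -> 10.0.0.4 (expiry=17+5=22). clock=17
Op 9: insert a.com -> 10.0.0.2 (expiry=17+1=18). clock=17
Final clock = 17
Final cache (unexpired): {a.com,b.com} -> size=2

Answer: clock=17 cache_size=2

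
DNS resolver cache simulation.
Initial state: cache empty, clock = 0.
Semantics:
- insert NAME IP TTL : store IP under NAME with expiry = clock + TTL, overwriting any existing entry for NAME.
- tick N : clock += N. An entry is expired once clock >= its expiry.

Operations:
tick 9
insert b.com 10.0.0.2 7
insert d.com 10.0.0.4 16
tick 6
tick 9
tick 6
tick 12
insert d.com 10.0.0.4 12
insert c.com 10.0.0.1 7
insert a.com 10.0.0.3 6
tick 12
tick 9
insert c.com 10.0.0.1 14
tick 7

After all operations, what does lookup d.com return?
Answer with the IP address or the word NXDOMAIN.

Op 1: tick 9 -> clock=9.
Op 2: insert b.com -> 10.0.0.2 (expiry=9+7=16). clock=9
Op 3: insert d.com -> 10.0.0.4 (expiry=9+16=25). clock=9
Op 4: tick 6 -> clock=15.
Op 5: tick 9 -> clock=24. purged={b.com}
Op 6: tick 6 -> clock=30. purged={d.com}
Op 7: tick 12 -> clock=42.
Op 8: insert d.com -> 10.0.0.4 (expiry=42+12=54). clock=42
Op 9: insert c.com -> 10.0.0.1 (expiry=42+7=49). clock=42
Op 10: insert a.com -> 10.0.0.3 (expiry=42+6=48). clock=42
Op 11: tick 12 -> clock=54. purged={a.com,c.com,d.com}
Op 12: tick 9 -> clock=63.
Op 13: insert c.com -> 10.0.0.1 (expiry=63+14=77). clock=63
Op 14: tick 7 -> clock=70.
lookup d.com: not in cache (expired or never inserted)

Answer: NXDOMAIN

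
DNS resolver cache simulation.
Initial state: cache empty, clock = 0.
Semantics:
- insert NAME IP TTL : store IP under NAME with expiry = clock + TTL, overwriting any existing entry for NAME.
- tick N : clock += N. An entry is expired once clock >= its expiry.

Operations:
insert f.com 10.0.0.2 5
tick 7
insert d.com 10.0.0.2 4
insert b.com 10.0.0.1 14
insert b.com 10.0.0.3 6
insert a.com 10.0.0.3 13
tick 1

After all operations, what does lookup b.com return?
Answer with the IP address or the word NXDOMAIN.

Op 1: insert f.com -> 10.0.0.2 (expiry=0+5=5). clock=0
Op 2: tick 7 -> clock=7. purged={f.com}
Op 3: insert d.com -> 10.0.0.2 (expiry=7+4=11). clock=7
Op 4: insert b.com -> 10.0.0.1 (expiry=7+14=21). clock=7
Op 5: insert b.com -> 10.0.0.3 (expiry=7+6=13). clock=7
Op 6: insert a.com -> 10.0.0.3 (expiry=7+13=20). clock=7
Op 7: tick 1 -> clock=8.
lookup b.com: present, ip=10.0.0.3 expiry=13 > clock=8

Answer: 10.0.0.3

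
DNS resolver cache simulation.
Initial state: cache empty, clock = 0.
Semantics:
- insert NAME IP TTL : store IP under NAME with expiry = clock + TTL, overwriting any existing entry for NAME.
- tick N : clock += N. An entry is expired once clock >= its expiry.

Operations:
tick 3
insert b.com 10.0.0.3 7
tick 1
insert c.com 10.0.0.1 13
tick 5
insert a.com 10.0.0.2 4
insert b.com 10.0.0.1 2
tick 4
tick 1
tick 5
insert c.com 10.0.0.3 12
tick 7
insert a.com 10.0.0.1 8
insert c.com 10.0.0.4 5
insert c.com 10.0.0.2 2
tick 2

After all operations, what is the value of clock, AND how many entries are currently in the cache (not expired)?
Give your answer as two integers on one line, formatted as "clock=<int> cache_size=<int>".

Answer: clock=28 cache_size=1

Derivation:
Op 1: tick 3 -> clock=3.
Op 2: insert b.com -> 10.0.0.3 (expiry=3+7=10). clock=3
Op 3: tick 1 -> clock=4.
Op 4: insert c.com -> 10.0.0.1 (expiry=4+13=17). clock=4
Op 5: tick 5 -> clock=9.
Op 6: insert a.com -> 10.0.0.2 (expiry=9+4=13). clock=9
Op 7: insert b.com -> 10.0.0.1 (expiry=9+2=11). clock=9
Op 8: tick 4 -> clock=13. purged={a.com,b.com}
Op 9: tick 1 -> clock=14.
Op 10: tick 5 -> clock=19. purged={c.com}
Op 11: insert c.com -> 10.0.0.3 (expiry=19+12=31). clock=19
Op 12: tick 7 -> clock=26.
Op 13: insert a.com -> 10.0.0.1 (expiry=26+8=34). clock=26
Op 14: insert c.com -> 10.0.0.4 (expiry=26+5=31). clock=26
Op 15: insert c.com -> 10.0.0.2 (expiry=26+2=28). clock=26
Op 16: tick 2 -> clock=28. purged={c.com}
Final clock = 28
Final cache (unexpired): {a.com} -> size=1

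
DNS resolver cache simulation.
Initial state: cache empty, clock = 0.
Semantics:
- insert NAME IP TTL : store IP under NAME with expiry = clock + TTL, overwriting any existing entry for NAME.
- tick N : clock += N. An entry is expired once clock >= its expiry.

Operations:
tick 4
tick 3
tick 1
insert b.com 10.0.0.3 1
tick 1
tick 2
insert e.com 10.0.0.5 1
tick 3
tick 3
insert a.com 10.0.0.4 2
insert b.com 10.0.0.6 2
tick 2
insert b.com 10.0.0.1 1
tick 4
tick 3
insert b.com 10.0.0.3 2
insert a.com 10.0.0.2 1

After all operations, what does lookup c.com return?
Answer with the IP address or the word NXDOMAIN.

Op 1: tick 4 -> clock=4.
Op 2: tick 3 -> clock=7.
Op 3: tick 1 -> clock=8.
Op 4: insert b.com -> 10.0.0.3 (expiry=8+1=9). clock=8
Op 5: tick 1 -> clock=9. purged={b.com}
Op 6: tick 2 -> clock=11.
Op 7: insert e.com -> 10.0.0.5 (expiry=11+1=12). clock=11
Op 8: tick 3 -> clock=14. purged={e.com}
Op 9: tick 3 -> clock=17.
Op 10: insert a.com -> 10.0.0.4 (expiry=17+2=19). clock=17
Op 11: insert b.com -> 10.0.0.6 (expiry=17+2=19). clock=17
Op 12: tick 2 -> clock=19. purged={a.com,b.com}
Op 13: insert b.com -> 10.0.0.1 (expiry=19+1=20). clock=19
Op 14: tick 4 -> clock=23. purged={b.com}
Op 15: tick 3 -> clock=26.
Op 16: insert b.com -> 10.0.0.3 (expiry=26+2=28). clock=26
Op 17: insert a.com -> 10.0.0.2 (expiry=26+1=27). clock=26
lookup c.com: not in cache (expired or never inserted)

Answer: NXDOMAIN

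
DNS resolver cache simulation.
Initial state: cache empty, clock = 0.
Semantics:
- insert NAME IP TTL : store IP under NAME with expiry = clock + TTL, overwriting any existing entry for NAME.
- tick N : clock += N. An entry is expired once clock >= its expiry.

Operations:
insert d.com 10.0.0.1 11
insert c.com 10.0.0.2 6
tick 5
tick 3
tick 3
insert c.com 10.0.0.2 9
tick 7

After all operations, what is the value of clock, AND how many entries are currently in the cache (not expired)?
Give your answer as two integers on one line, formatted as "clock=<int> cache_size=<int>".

Answer: clock=18 cache_size=1

Derivation:
Op 1: insert d.com -> 10.0.0.1 (expiry=0+11=11). clock=0
Op 2: insert c.com -> 10.0.0.2 (expiry=0+6=6). clock=0
Op 3: tick 5 -> clock=5.
Op 4: tick 3 -> clock=8. purged={c.com}
Op 5: tick 3 -> clock=11. purged={d.com}
Op 6: insert c.com -> 10.0.0.2 (expiry=11+9=20). clock=11
Op 7: tick 7 -> clock=18.
Final clock = 18
Final cache (unexpired): {c.com} -> size=1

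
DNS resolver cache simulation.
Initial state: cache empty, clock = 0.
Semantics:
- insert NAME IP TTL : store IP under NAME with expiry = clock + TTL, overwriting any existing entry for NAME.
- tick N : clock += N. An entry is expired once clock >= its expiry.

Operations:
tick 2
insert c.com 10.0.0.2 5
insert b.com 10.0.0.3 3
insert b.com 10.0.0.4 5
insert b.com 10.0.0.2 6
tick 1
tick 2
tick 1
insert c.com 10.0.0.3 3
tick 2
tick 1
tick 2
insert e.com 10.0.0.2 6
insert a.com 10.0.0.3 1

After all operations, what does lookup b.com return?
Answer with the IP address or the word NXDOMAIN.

Op 1: tick 2 -> clock=2.
Op 2: insert c.com -> 10.0.0.2 (expiry=2+5=7). clock=2
Op 3: insert b.com -> 10.0.0.3 (expiry=2+3=5). clock=2
Op 4: insert b.com -> 10.0.0.4 (expiry=2+5=7). clock=2
Op 5: insert b.com -> 10.0.0.2 (expiry=2+6=8). clock=2
Op 6: tick 1 -> clock=3.
Op 7: tick 2 -> clock=5.
Op 8: tick 1 -> clock=6.
Op 9: insert c.com -> 10.0.0.3 (expiry=6+3=9). clock=6
Op 10: tick 2 -> clock=8. purged={b.com}
Op 11: tick 1 -> clock=9. purged={c.com}
Op 12: tick 2 -> clock=11.
Op 13: insert e.com -> 10.0.0.2 (expiry=11+6=17). clock=11
Op 14: insert a.com -> 10.0.0.3 (expiry=11+1=12). clock=11
lookup b.com: not in cache (expired or never inserted)

Answer: NXDOMAIN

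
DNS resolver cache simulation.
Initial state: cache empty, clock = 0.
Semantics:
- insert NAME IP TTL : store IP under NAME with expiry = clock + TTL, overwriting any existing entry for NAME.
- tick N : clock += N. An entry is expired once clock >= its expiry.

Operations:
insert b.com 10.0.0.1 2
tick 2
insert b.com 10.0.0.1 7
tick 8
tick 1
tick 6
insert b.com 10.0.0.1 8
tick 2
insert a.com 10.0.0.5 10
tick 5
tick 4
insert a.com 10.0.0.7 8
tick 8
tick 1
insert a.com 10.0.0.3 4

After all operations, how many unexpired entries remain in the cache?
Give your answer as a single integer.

Answer: 1

Derivation:
Op 1: insert b.com -> 10.0.0.1 (expiry=0+2=2). clock=0
Op 2: tick 2 -> clock=2. purged={b.com}
Op 3: insert b.com -> 10.0.0.1 (expiry=2+7=9). clock=2
Op 4: tick 8 -> clock=10. purged={b.com}
Op 5: tick 1 -> clock=11.
Op 6: tick 6 -> clock=17.
Op 7: insert b.com -> 10.0.0.1 (expiry=17+8=25). clock=17
Op 8: tick 2 -> clock=19.
Op 9: insert a.com -> 10.0.0.5 (expiry=19+10=29). clock=19
Op 10: tick 5 -> clock=24.
Op 11: tick 4 -> clock=28. purged={b.com}
Op 12: insert a.com -> 10.0.0.7 (expiry=28+8=36). clock=28
Op 13: tick 8 -> clock=36. purged={a.com}
Op 14: tick 1 -> clock=37.
Op 15: insert a.com -> 10.0.0.3 (expiry=37+4=41). clock=37
Final cache (unexpired): {a.com} -> size=1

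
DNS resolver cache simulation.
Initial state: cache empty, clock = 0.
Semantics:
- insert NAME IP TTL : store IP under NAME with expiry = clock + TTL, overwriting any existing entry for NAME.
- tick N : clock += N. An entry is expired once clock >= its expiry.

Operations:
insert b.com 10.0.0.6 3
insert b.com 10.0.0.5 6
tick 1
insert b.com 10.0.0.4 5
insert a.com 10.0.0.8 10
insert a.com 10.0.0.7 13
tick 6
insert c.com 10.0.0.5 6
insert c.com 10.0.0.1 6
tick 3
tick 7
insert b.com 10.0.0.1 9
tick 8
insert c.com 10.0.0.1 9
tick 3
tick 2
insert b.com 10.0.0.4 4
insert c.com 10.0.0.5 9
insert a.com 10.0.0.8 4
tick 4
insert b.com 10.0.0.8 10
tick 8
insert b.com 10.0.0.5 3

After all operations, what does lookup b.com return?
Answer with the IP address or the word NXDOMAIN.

Answer: 10.0.0.5

Derivation:
Op 1: insert b.com -> 10.0.0.6 (expiry=0+3=3). clock=0
Op 2: insert b.com -> 10.0.0.5 (expiry=0+6=6). clock=0
Op 3: tick 1 -> clock=1.
Op 4: insert b.com -> 10.0.0.4 (expiry=1+5=6). clock=1
Op 5: insert a.com -> 10.0.0.8 (expiry=1+10=11). clock=1
Op 6: insert a.com -> 10.0.0.7 (expiry=1+13=14). clock=1
Op 7: tick 6 -> clock=7. purged={b.com}
Op 8: insert c.com -> 10.0.0.5 (expiry=7+6=13). clock=7
Op 9: insert c.com -> 10.0.0.1 (expiry=7+6=13). clock=7
Op 10: tick 3 -> clock=10.
Op 11: tick 7 -> clock=17. purged={a.com,c.com}
Op 12: insert b.com -> 10.0.0.1 (expiry=17+9=26). clock=17
Op 13: tick 8 -> clock=25.
Op 14: insert c.com -> 10.0.0.1 (expiry=25+9=34). clock=25
Op 15: tick 3 -> clock=28. purged={b.com}
Op 16: tick 2 -> clock=30.
Op 17: insert b.com -> 10.0.0.4 (expiry=30+4=34). clock=30
Op 18: insert c.com -> 10.0.0.5 (expiry=30+9=39). clock=30
Op 19: insert a.com -> 10.0.0.8 (expiry=30+4=34). clock=30
Op 20: tick 4 -> clock=34. purged={a.com,b.com}
Op 21: insert b.com -> 10.0.0.8 (expiry=34+10=44). clock=34
Op 22: tick 8 -> clock=42. purged={c.com}
Op 23: insert b.com -> 10.0.0.5 (expiry=42+3=45). clock=42
lookup b.com: present, ip=10.0.0.5 expiry=45 > clock=42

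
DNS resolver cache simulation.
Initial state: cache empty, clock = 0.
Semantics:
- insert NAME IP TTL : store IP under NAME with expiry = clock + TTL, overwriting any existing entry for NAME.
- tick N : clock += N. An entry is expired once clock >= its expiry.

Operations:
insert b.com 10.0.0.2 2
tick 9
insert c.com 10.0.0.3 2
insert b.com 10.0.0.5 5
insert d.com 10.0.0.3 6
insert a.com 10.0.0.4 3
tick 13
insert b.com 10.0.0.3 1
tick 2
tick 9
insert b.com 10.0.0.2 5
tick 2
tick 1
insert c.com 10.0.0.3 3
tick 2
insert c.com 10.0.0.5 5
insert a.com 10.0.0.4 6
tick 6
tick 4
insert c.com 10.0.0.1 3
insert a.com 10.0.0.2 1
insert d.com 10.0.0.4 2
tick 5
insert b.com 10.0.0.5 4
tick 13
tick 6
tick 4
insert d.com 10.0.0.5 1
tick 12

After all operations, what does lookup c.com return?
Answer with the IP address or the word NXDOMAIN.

Answer: NXDOMAIN

Derivation:
Op 1: insert b.com -> 10.0.0.2 (expiry=0+2=2). clock=0
Op 2: tick 9 -> clock=9. purged={b.com}
Op 3: insert c.com -> 10.0.0.3 (expiry=9+2=11). clock=9
Op 4: insert b.com -> 10.0.0.5 (expiry=9+5=14). clock=9
Op 5: insert d.com -> 10.0.0.3 (expiry=9+6=15). clock=9
Op 6: insert a.com -> 10.0.0.4 (expiry=9+3=12). clock=9
Op 7: tick 13 -> clock=22. purged={a.com,b.com,c.com,d.com}
Op 8: insert b.com -> 10.0.0.3 (expiry=22+1=23). clock=22
Op 9: tick 2 -> clock=24. purged={b.com}
Op 10: tick 9 -> clock=33.
Op 11: insert b.com -> 10.0.0.2 (expiry=33+5=38). clock=33
Op 12: tick 2 -> clock=35.
Op 13: tick 1 -> clock=36.
Op 14: insert c.com -> 10.0.0.3 (expiry=36+3=39). clock=36
Op 15: tick 2 -> clock=38. purged={b.com}
Op 16: insert c.com -> 10.0.0.5 (expiry=38+5=43). clock=38
Op 17: insert a.com -> 10.0.0.4 (expiry=38+6=44). clock=38
Op 18: tick 6 -> clock=44. purged={a.com,c.com}
Op 19: tick 4 -> clock=48.
Op 20: insert c.com -> 10.0.0.1 (expiry=48+3=51). clock=48
Op 21: insert a.com -> 10.0.0.2 (expiry=48+1=49). clock=48
Op 22: insert d.com -> 10.0.0.4 (expiry=48+2=50). clock=48
Op 23: tick 5 -> clock=53. purged={a.com,c.com,d.com}
Op 24: insert b.com -> 10.0.0.5 (expiry=53+4=57). clock=53
Op 25: tick 13 -> clock=66. purged={b.com}
Op 26: tick 6 -> clock=72.
Op 27: tick 4 -> clock=76.
Op 28: insert d.com -> 10.0.0.5 (expiry=76+1=77). clock=76
Op 29: tick 12 -> clock=88. purged={d.com}
lookup c.com: not in cache (expired or never inserted)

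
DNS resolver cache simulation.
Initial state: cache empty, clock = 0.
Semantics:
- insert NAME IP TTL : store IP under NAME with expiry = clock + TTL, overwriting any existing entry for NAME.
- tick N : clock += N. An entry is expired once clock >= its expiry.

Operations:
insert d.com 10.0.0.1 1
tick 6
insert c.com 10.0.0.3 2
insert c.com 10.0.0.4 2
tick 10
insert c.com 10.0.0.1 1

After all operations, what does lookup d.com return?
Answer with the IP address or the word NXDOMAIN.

Op 1: insert d.com -> 10.0.0.1 (expiry=0+1=1). clock=0
Op 2: tick 6 -> clock=6. purged={d.com}
Op 3: insert c.com -> 10.0.0.3 (expiry=6+2=8). clock=6
Op 4: insert c.com -> 10.0.0.4 (expiry=6+2=8). clock=6
Op 5: tick 10 -> clock=16. purged={c.com}
Op 6: insert c.com -> 10.0.0.1 (expiry=16+1=17). clock=16
lookup d.com: not in cache (expired or never inserted)

Answer: NXDOMAIN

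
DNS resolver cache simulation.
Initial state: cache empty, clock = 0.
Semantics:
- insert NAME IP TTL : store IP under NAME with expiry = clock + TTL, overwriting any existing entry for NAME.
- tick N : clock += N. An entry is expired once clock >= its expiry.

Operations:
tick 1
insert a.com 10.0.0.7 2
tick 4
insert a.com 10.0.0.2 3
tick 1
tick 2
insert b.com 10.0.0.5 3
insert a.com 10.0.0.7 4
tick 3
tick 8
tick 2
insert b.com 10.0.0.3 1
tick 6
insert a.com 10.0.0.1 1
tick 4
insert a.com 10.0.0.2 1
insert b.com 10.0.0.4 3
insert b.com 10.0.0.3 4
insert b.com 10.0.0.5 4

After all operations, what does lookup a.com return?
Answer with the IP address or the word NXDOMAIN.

Answer: 10.0.0.2

Derivation:
Op 1: tick 1 -> clock=1.
Op 2: insert a.com -> 10.0.0.7 (expiry=1+2=3). clock=1
Op 3: tick 4 -> clock=5. purged={a.com}
Op 4: insert a.com -> 10.0.0.2 (expiry=5+3=8). clock=5
Op 5: tick 1 -> clock=6.
Op 6: tick 2 -> clock=8. purged={a.com}
Op 7: insert b.com -> 10.0.0.5 (expiry=8+3=11). clock=8
Op 8: insert a.com -> 10.0.0.7 (expiry=8+4=12). clock=8
Op 9: tick 3 -> clock=11. purged={b.com}
Op 10: tick 8 -> clock=19. purged={a.com}
Op 11: tick 2 -> clock=21.
Op 12: insert b.com -> 10.0.0.3 (expiry=21+1=22). clock=21
Op 13: tick 6 -> clock=27. purged={b.com}
Op 14: insert a.com -> 10.0.0.1 (expiry=27+1=28). clock=27
Op 15: tick 4 -> clock=31. purged={a.com}
Op 16: insert a.com -> 10.0.0.2 (expiry=31+1=32). clock=31
Op 17: insert b.com -> 10.0.0.4 (expiry=31+3=34). clock=31
Op 18: insert b.com -> 10.0.0.3 (expiry=31+4=35). clock=31
Op 19: insert b.com -> 10.0.0.5 (expiry=31+4=35). clock=31
lookup a.com: present, ip=10.0.0.2 expiry=32 > clock=31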